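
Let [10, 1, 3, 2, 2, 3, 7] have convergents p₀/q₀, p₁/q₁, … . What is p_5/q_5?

808/75

Using pₖ = aₖpₖ₋₁ + pₖ₋₂, qₖ = aₖqₖ₋₁ + qₖ₋₂ (with p₋₁=1, p₋₂=0, q₋₁=0, q₋₂=1):
  k=0: a=10, p=10, q=1
  k=1: a=1, p=11, q=1
  k=2: a=3, p=43, q=4
  k=3: a=2, p=97, q=9
  k=4: a=2, p=237, q=22
  k=5: a=3, p=808, q=75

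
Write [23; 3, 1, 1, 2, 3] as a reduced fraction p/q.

1420/61

Fold from the inside: start with 3/1.
  2 + 1/3 = 7/3
  1 + 3/7 = 10/7
  1 + 7/10 = 17/10
  3 + 10/17 = 61/17
  23 + 17/61 = 1420/61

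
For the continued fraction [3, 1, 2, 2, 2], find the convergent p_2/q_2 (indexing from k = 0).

11/3

Using pₖ = aₖpₖ₋₁ + pₖ₋₂, qₖ = aₖqₖ₋₁ + qₖ₋₂ (with p₋₁=1, p₋₂=0, q₋₁=0, q₋₂=1):
  k=0: a=3, p=3, q=1
  k=1: a=1, p=4, q=1
  k=2: a=2, p=11, q=3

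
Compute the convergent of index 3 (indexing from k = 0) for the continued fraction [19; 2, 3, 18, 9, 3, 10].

Using pₖ = aₖpₖ₋₁ + pₖ₋₂, qₖ = aₖqₖ₋₁ + qₖ₋₂ (with p₋₁=1, p₋₂=0, q₋₁=0, q₋₂=1):
  k=0: a=19, p=19, q=1
  k=1: a=2, p=39, q=2
  k=2: a=3, p=136, q=7
  k=3: a=18, p=2487, q=128

2487/128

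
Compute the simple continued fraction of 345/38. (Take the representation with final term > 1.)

[9; 12, 1, 2]

345 = 9*38 + 3
38 = 12*3 + 2
3 = 1*2 + 1
2 = 2*1 + 0  (stop)
So 345/38 = [9; 12, 1, 2].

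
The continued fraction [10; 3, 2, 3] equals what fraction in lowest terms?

247/24

Fold from the inside: start with 3/1.
  2 + 1/3 = 7/3
  3 + 3/7 = 24/7
  10 + 7/24 = 247/24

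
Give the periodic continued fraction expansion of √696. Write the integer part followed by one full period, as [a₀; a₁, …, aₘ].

[26; 2, 1, 1, 1, 1, 1, 2, 52]

a₀ = ⌊√696⌋ = 26.
With m₀=0, d₀=1 and mₖ₊₁ = dₖaₖ − mₖ, dₖ₊₁ = (n − mₖ₊₁²)/dₖ, aₖ₊₁ = ⌊(a₀+mₖ₊₁)/dₖ₊₁⌋:
  k=1: m=26, d=20, a=2
  k=2: m=14, d=25, a=1
  k=3: m=11, d=23, a=1
  k=4: m=12, d=24, a=1
  k=5: m=12, d=23, a=1
  k=6: m=11, d=25, a=1
  k=7: m=14, d=20, a=2
  k=8: m=26, d=1, a=52
d=1 and a=2a₀=52 at k=8, so the next step gives (m, d) = (26, 20) again — its k=1 value — and the period has length 8.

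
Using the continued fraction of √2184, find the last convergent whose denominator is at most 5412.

√2184 = [46; 1, 2, 1, 2, 1, 92, …] (period length 6).
Convergents:
  p_0/q_0 = 46/1
  p_1/q_1 = 47/1
  p_2/q_2 = 140/3
  p_3/q_3 = 187/4
  p_4/q_4 = 514/11
  p_5/q_5 = 701/15
  p_6/q_6 = 65006/1391
  p_7/q_7 = 65707/1406
  p_8/q_8 = 196420/4203
  p_9/q_9 = 262127/5609
q_8 = 4203 ≤ 5412 < 5609 = q_9, so the answer is 196420/4203.

196420/4203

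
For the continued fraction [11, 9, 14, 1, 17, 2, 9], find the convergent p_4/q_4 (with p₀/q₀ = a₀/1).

Using pₖ = aₖpₖ₋₁ + pₖ₋₂, qₖ = aₖqₖ₋₁ + qₖ₋₂ (with p₋₁=1, p₋₂=0, q₋₁=0, q₋₂=1):
  k=0: a=11, p=11, q=1
  k=1: a=9, p=100, q=9
  k=2: a=14, p=1411, q=127
  k=3: a=1, p=1511, q=136
  k=4: a=17, p=27098, q=2439

27098/2439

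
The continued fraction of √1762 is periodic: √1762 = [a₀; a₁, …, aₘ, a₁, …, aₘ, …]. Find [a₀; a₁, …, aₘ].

a₀ = ⌊√1762⌋ = 41.
With m₀=0, d₀=1 and mₖ₊₁ = dₖaₖ − mₖ, dₖ₊₁ = (n − mₖ₊₁²)/dₖ, aₖ₊₁ = ⌊(a₀+mₖ₊₁)/dₖ₊₁⌋:
  k=1: m=41, d=81, a=1
  k=2: m=40, d=2, a=40
  k=3: m=40, d=81, a=1
  k=4: m=41, d=1, a=82
d=1 and a=2a₀=82 at k=4, so the next step gives (m, d) = (41, 81) again — its k=1 value — and the period has length 4.

[41; 1, 40, 1, 82]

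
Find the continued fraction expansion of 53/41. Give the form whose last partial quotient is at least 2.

53 = 1*41 + 12
41 = 3*12 + 5
12 = 2*5 + 2
5 = 2*2 + 1
2 = 2*1 + 0  (stop)
So 53/41 = [1; 3, 2, 2, 2].

[1; 3, 2, 2, 2]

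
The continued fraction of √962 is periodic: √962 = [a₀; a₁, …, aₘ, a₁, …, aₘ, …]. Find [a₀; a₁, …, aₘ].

[31; 62]

a₀ = ⌊√962⌋ = 31.
With m₀=0, d₀=1 and mₖ₊₁ = dₖaₖ − mₖ, dₖ₊₁ = (n − mₖ₊₁²)/dₖ, aₖ₊₁ = ⌊(a₀+mₖ₊₁)/dₖ₊₁⌋:
  k=1: m=31, d=1, a=62
d=1 and a=2a₀=62 at k=1, so the next step gives (m, d) = (31, 1) again — its k=1 value — and the period has length 1.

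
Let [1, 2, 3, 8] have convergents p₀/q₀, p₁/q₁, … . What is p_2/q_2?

10/7

Using pₖ = aₖpₖ₋₁ + pₖ₋₂, qₖ = aₖqₖ₋₁ + qₖ₋₂ (with p₋₁=1, p₋₂=0, q₋₁=0, q₋₂=1):
  k=0: a=1, p=1, q=1
  k=1: a=2, p=3, q=2
  k=2: a=3, p=10, q=7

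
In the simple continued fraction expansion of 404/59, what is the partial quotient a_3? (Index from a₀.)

404 = 6·59 + 50   →  a_0 = 6
59 = 1·50 + 9   →  a_1 = 1
50 = 5·9 + 5   →  a_2 = 5
9 = 1·5 + 4   →  a_3 = 1

1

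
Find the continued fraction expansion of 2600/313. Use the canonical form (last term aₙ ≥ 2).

[8; 3, 3, 1, 5, 4]

2600 = 8·313 + 96
313 = 3·96 + 25
96 = 3·25 + 21
25 = 1·21 + 4
21 = 5·4 + 1
4 = 4·1 + 0  (stop)
So 2600/313 = [8; 3, 3, 1, 5, 4].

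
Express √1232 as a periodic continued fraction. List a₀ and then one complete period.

a₀ = ⌊√1232⌋ = 35.
With m₀=0, d₀=1 and mₖ₊₁ = dₖaₖ − mₖ, dₖ₊₁ = (n − mₖ₊₁²)/dₖ, aₖ₊₁ = ⌊(a₀+mₖ₊₁)/dₖ₊₁⌋:
  k=1: m=35, d=7, a=10
  k=2: m=35, d=1, a=70
d=1 and a=2a₀=70 at k=2, so the next step gives (m, d) = (35, 7) again — its k=1 value — and the period has length 2.

[35; 10, 70]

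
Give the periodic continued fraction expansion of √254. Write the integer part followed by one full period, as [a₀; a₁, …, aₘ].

a₀ = ⌊√254⌋ = 15.

[15; 1, 14, 1, 30]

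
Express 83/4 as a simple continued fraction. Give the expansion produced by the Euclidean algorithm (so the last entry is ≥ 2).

[20; 1, 3]

83 = 20*4 + 3
4 = 1*3 + 1
3 = 3*1 + 0  (stop)
So 83/4 = [20; 1, 3].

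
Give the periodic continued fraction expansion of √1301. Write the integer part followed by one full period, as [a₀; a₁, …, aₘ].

[36; 14, 2, 2, 2, 2, 14, 72]

a₀ = ⌊√1301⌋ = 36.
With m₀=0, d₀=1 and mₖ₊₁ = dₖaₖ − mₖ, dₖ₊₁ = (n − mₖ₊₁²)/dₖ, aₖ₊₁ = ⌊(a₀+mₖ₊₁)/dₖ₊₁⌋:
  k=1: m=36, d=5, a=14
  k=2: m=34, d=29, a=2
  k=3: m=24, d=25, a=2
  k=4: m=26, d=25, a=2
  k=5: m=24, d=29, a=2
  k=6: m=34, d=5, a=14
  k=7: m=36, d=1, a=72
d=1 and a=2a₀=72 at k=7, so the next step gives (m, d) = (36, 5) again — its k=1 value — and the period has length 7.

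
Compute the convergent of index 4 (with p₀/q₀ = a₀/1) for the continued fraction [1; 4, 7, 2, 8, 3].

Using pₖ = aₖpₖ₋₁ + pₖ₋₂, qₖ = aₖqₖ₋₁ + qₖ₋₂ (with p₋₁=1, p₋₂=0, q₋₁=0, q₋₂=1):
  k=0: a=1, p=1, q=1
  k=1: a=4, p=5, q=4
  k=2: a=7, p=36, q=29
  k=3: a=2, p=77, q=62
  k=4: a=8, p=652, q=525

652/525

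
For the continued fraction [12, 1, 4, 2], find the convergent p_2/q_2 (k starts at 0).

Using pₖ = aₖpₖ₋₁ + pₖ₋₂, qₖ = aₖqₖ₋₁ + qₖ₋₂ (with p₋₁=1, p₋₂=0, q₋₁=0, q₋₂=1):
  k=0: a=12, p=12, q=1
  k=1: a=1, p=13, q=1
  k=2: a=4, p=64, q=5

64/5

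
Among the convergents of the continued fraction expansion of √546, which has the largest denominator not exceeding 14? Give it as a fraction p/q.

257/11

√546 = [23; 2, 1, 2, 1, 2, 46, …] (period length 6).
Convergents:
  p_0/q_0 = 23/1
  p_1/q_1 = 47/2
  p_2/q_2 = 70/3
  p_3/q_3 = 187/8
  p_4/q_4 = 257/11
  p_5/q_5 = 701/30
q_4 = 11 ≤ 14 < 30 = q_5, so the answer is 257/11.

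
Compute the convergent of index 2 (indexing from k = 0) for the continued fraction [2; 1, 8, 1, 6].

26/9

Using pₖ = aₖpₖ₋₁ + pₖ₋₂, qₖ = aₖqₖ₋₁ + qₖ₋₂ (with p₋₁=1, p₋₂=0, q₋₁=0, q₋₂=1):
  k=0: a=2, p=2, q=1
  k=1: a=1, p=3, q=1
  k=2: a=8, p=26, q=9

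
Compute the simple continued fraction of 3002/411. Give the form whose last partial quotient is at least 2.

[7; 3, 3, 2, 8, 2]

3002 = 7*411 + 125
411 = 3*125 + 36
125 = 3*36 + 17
36 = 2*17 + 2
17 = 8*2 + 1
2 = 2*1 + 0  (stop)
So 3002/411 = [7; 3, 3, 2, 8, 2].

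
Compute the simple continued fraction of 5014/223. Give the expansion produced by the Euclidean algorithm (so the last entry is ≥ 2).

[22; 2, 15, 2, 3]

5014 = 22×223 + 108
223 = 2×108 + 7
108 = 15×7 + 3
7 = 2×3 + 1
3 = 3×1 + 0  (stop)
So 5014/223 = [22; 2, 15, 2, 3].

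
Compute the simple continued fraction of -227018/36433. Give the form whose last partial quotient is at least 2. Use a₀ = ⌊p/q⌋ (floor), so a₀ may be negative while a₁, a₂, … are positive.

-227018 = -7*36433 + 28013
36433 = 1*28013 + 8420
28013 = 3*8420 + 2753
8420 = 3*2753 + 161
2753 = 17*161 + 16
161 = 10*16 + 1
16 = 16*1 + 0  (stop)
So -227018/36433 = [-7; 1, 3, 3, 17, 10, 16].

[-7; 1, 3, 3, 17, 10, 16]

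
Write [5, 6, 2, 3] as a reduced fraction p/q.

Fold from the inside: start with 3/1.
  2 + 1/3 = 7/3
  6 + 3/7 = 45/7
  5 + 7/45 = 232/45

232/45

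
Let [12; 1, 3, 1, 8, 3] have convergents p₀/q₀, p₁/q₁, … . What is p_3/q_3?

Using pₖ = aₖpₖ₋₁ + pₖ₋₂, qₖ = aₖqₖ₋₁ + qₖ₋₂ (with p₋₁=1, p₋₂=0, q₋₁=0, q₋₂=1):
  k=0: a=12, p=12, q=1
  k=1: a=1, p=13, q=1
  k=2: a=3, p=51, q=4
  k=3: a=1, p=64, q=5

64/5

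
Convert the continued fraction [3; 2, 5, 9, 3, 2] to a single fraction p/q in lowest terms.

Using pₖ = aₖpₖ₋₁ + pₖ₋₂ and qₖ = aₖqₖ₋₁ + qₖ₋₂:
  k=0: a=3, p=3, q=1
  k=1: a=2, p=7, q=2
  k=2: a=5, p=38, q=11
  k=3: a=9, p=349, q=101
  k=4: a=3, p=1085, q=314
  k=5: a=2, p=2519, q=729

2519/729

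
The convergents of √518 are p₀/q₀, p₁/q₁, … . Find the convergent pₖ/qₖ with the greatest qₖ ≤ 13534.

108313/4759

√518 = [22; 1, 3, 6, 3, 1, 44, …] (period length 6).
Convergents:
  p_0/q_0 = 22/1
  p_1/q_1 = 23/1
  p_2/q_2 = 91/4
  p_3/q_3 = 569/25
  p_4/q_4 = 1798/79
  p_5/q_5 = 2367/104
  p_6/q_6 = 105946/4655
  p_7/q_7 = 108313/4759
  p_8/q_8 = 430885/18932
q_7 = 4759 ≤ 13534 < 18932 = q_8, so the answer is 108313/4759.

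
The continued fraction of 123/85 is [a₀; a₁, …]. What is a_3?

4

123 = 1·85 + 38   →  a_0 = 1
85 = 2·38 + 9   →  a_1 = 2
38 = 4·9 + 2   →  a_2 = 4
9 = 4·2 + 1   →  a_3 = 4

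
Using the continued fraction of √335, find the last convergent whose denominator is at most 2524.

21927/1198

√335 = [18; 3, 3, 3, 36, …] (period length 4).
Convergents:
  p_0/q_0 = 18/1
  p_1/q_1 = 55/3
  p_2/q_2 = 183/10
  p_3/q_3 = 604/33
  p_4/q_4 = 21927/1198
  p_5/q_5 = 66385/3627
q_4 = 1198 ≤ 2524 < 3627 = q_5, so the answer is 21927/1198.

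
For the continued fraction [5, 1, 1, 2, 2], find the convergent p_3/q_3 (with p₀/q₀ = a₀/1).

Using pₖ = aₖpₖ₋₁ + pₖ₋₂, qₖ = aₖqₖ₋₁ + qₖ₋₂ (with p₋₁=1, p₋₂=0, q₋₁=0, q₋₂=1):
  k=0: a=5, p=5, q=1
  k=1: a=1, p=6, q=1
  k=2: a=1, p=11, q=2
  k=3: a=2, p=28, q=5

28/5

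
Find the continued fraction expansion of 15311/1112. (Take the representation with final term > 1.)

15311 = 13·1112 + 855
1112 = 1·855 + 257
855 = 3·257 + 84
257 = 3·84 + 5
84 = 16·5 + 4
5 = 1·4 + 1
4 = 4·1 + 0  (stop)
So 15311/1112 = [13; 1, 3, 3, 16, 1, 4].

[13; 1, 3, 3, 16, 1, 4]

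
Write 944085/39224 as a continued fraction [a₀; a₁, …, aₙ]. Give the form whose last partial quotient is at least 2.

[24; 14, 2, 11, 2, 18, 3]

944085 = 24×39224 + 2709
39224 = 14×2709 + 1298
2709 = 2×1298 + 113
1298 = 11×113 + 55
113 = 2×55 + 3
55 = 18×3 + 1
3 = 3×1 + 0  (stop)
So 944085/39224 = [24; 14, 2, 11, 2, 18, 3].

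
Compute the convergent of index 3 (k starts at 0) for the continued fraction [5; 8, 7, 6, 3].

1793/350

Using pₖ = aₖpₖ₋₁ + pₖ₋₂, qₖ = aₖqₖ₋₁ + qₖ₋₂ (with p₋₁=1, p₋₂=0, q₋₁=0, q₋₂=1):
  k=0: a=5, p=5, q=1
  k=1: a=8, p=41, q=8
  k=2: a=7, p=292, q=57
  k=3: a=6, p=1793, q=350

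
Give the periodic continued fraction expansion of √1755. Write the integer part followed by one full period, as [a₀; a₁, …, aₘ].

[41; 1, 8, 3, 8, 1, 82]

a₀ = ⌊√1755⌋ = 41.
With m₀=0, d₀=1 and mₖ₊₁ = dₖaₖ − mₖ, dₖ₊₁ = (n − mₖ₊₁²)/dₖ, aₖ₊₁ = ⌊(a₀+mₖ₊₁)/dₖ₊₁⌋:
  k=1: m=41, d=74, a=1
  k=2: m=33, d=9, a=8
  k=3: m=39, d=26, a=3
  k=4: m=39, d=9, a=8
  k=5: m=33, d=74, a=1
  k=6: m=41, d=1, a=82
d=1 and a=2a₀=82 at k=6, so the next step gives (m, d) = (41, 74) again — its k=1 value — and the period has length 6.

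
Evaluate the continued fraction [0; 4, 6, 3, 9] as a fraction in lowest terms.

Using pₖ = aₖpₖ₋₁ + pₖ₋₂ and qₖ = aₖqₖ₋₁ + qₖ₋₂:
  k=0: a=0, p=0, q=1
  k=1: a=4, p=1, q=4
  k=2: a=6, p=6, q=25
  k=3: a=3, p=19, q=79
  k=4: a=9, p=177, q=736

177/736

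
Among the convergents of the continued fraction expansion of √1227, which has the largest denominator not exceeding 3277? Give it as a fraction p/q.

85855/2451

√1227 = [35; 35, 70, …] (period length 2).
Convergents:
  p_0/q_0 = 35/1
  p_1/q_1 = 1226/35
  p_2/q_2 = 85855/2451
  p_3/q_3 = 3006151/85820
q_2 = 2451 ≤ 3277 < 85820 = q_3, so the answer is 85855/2451.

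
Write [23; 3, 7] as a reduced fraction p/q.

513/22

Using pₖ = aₖpₖ₋₁ + pₖ₋₂ and qₖ = aₖqₖ₋₁ + qₖ₋₂:
  k=0: a=23, p=23, q=1
  k=1: a=3, p=70, q=3
  k=2: a=7, p=513, q=22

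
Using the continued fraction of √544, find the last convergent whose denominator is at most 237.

√544 = [23; 3, 11, 3, 46, …] (period length 4).
Convergents:
  p_0/q_0 = 23/1
  p_1/q_1 = 70/3
  p_2/q_2 = 793/34
  p_3/q_3 = 2449/105
  p_4/q_4 = 113447/4864
q_3 = 105 ≤ 237 < 4864 = q_4, so the answer is 2449/105.

2449/105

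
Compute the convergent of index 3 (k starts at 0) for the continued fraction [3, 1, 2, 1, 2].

Using pₖ = aₖpₖ₋₁ + pₖ₋₂, qₖ = aₖqₖ₋₁ + qₖ₋₂ (with p₋₁=1, p₋₂=0, q₋₁=0, q₋₂=1):
  k=0: a=3, p=3, q=1
  k=1: a=1, p=4, q=1
  k=2: a=2, p=11, q=3
  k=3: a=1, p=15, q=4

15/4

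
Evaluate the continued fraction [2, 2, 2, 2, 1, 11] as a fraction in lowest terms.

480/199

Fold from the inside: start with 11/1.
  1 + 1/11 = 12/11
  2 + 11/12 = 35/12
  2 + 12/35 = 82/35
  2 + 35/82 = 199/82
  2 + 82/199 = 480/199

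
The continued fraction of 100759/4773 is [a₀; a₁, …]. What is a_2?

100759 = 21·4773 + 526   →  a_0 = 21
4773 = 9·526 + 39   →  a_1 = 9
526 = 13·39 + 19   →  a_2 = 13

13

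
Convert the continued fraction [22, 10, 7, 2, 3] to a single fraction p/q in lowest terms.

Using pₖ = aₖpₖ₋₁ + pₖ₋₂ and qₖ = aₖqₖ₋₁ + qₖ₋₂:
  k=0: a=22, p=22, q=1
  k=1: a=10, p=221, q=10
  k=2: a=7, p=1569, q=71
  k=3: a=2, p=3359, q=152
  k=4: a=3, p=11646, q=527

11646/527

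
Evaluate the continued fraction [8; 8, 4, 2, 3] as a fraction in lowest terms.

Fold from the inside: start with 3/1.
  2 + 1/3 = 7/3
  4 + 3/7 = 31/7
  8 + 7/31 = 255/31
  8 + 31/255 = 2071/255

2071/255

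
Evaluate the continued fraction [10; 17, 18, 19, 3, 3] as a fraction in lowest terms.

Fold from the inside: start with 3/1.
  3 + 1/3 = 10/3
  19 + 3/10 = 193/10
  18 + 10/193 = 3484/193
  17 + 193/3484 = 59421/3484
  10 + 3484/59421 = 597694/59421

597694/59421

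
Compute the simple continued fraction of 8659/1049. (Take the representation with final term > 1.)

[8; 3, 1, 13, 19]

8659 = 8·1049 + 267
1049 = 3·267 + 248
267 = 1·248 + 19
248 = 13·19 + 1
19 = 19·1 + 0  (stop)
So 8659/1049 = [8; 3, 1, 13, 19].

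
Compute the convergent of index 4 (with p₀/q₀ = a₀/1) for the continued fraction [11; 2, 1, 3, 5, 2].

659/58

Using pₖ = aₖpₖ₋₁ + pₖ₋₂, qₖ = aₖqₖ₋₁ + qₖ₋₂ (with p₋₁=1, p₋₂=0, q₋₁=0, q₋₂=1):
  k=0: a=11, p=11, q=1
  k=1: a=2, p=23, q=2
  k=2: a=1, p=34, q=3
  k=3: a=3, p=125, q=11
  k=4: a=5, p=659, q=58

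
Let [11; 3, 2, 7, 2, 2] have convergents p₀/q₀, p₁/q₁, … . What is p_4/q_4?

1253/111

Using pₖ = aₖpₖ₋₁ + pₖ₋₂, qₖ = aₖqₖ₋₁ + qₖ₋₂ (with p₋₁=1, p₋₂=0, q₋₁=0, q₋₂=1):
  k=0: a=11, p=11, q=1
  k=1: a=3, p=34, q=3
  k=2: a=2, p=79, q=7
  k=3: a=7, p=587, q=52
  k=4: a=2, p=1253, q=111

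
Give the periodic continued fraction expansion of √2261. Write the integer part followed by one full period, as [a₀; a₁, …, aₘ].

a₀ = ⌊√2261⌋ = 47.
With m₀=0, d₀=1 and mₖ₊₁ = dₖaₖ − mₖ, dₖ₊₁ = (n − mₖ₊₁²)/dₖ, aₖ₊₁ = ⌊(a₀+mₖ₊₁)/dₖ₊₁⌋:
  k=1: m=47, d=52, a=1
  k=2: m=5, d=43, a=1
  k=3: m=38, d=19, a=4
  k=4: m=38, d=43, a=1
  k=5: m=5, d=52, a=1
  k=6: m=47, d=1, a=94
d=1 and a=2a₀=94 at k=6, so the next step gives (m, d) = (47, 52) again — its k=1 value — and the period has length 6.

[47; 1, 1, 4, 1, 1, 94]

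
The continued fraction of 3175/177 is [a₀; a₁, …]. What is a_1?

1

3175 = 17·177 + 166   →  a_0 = 17
177 = 1·166 + 11   →  a_1 = 1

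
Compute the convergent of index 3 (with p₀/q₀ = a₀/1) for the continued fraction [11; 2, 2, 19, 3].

1106/97

Using pₖ = aₖpₖ₋₁ + pₖ₋₂, qₖ = aₖqₖ₋₁ + qₖ₋₂ (with p₋₁=1, p₋₂=0, q₋₁=0, q₋₂=1):
  k=0: a=11, p=11, q=1
  k=1: a=2, p=23, q=2
  k=2: a=2, p=57, q=5
  k=3: a=19, p=1106, q=97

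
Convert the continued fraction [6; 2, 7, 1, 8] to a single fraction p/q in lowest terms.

Using pₖ = aₖpₖ₋₁ + pₖ₋₂ and qₖ = aₖqₖ₋₁ + qₖ₋₂:
  k=0: a=6, p=6, q=1
  k=1: a=2, p=13, q=2
  k=2: a=7, p=97, q=15
  k=3: a=1, p=110, q=17
  k=4: a=8, p=977, q=151

977/151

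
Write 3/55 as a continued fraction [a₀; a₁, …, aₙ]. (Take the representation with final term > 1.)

[0; 18, 3]

3 = 0·55 + 3
55 = 18·3 + 1
3 = 3·1 + 0  (stop)
So 3/55 = [0; 18, 3].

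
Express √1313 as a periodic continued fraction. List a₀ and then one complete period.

a₀ = ⌊√1313⌋ = 36.

[36; 4, 4, 72]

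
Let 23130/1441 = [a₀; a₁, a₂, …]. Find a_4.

23130 = 16·1441 + 74   →  a_0 = 16
1441 = 19·74 + 35   →  a_1 = 19
74 = 2·35 + 4   →  a_2 = 2
35 = 8·4 + 3   →  a_3 = 8
4 = 1·3 + 1   →  a_4 = 1

1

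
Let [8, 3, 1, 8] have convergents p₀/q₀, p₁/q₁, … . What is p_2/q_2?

Using pₖ = aₖpₖ₋₁ + pₖ₋₂, qₖ = aₖqₖ₋₁ + qₖ₋₂ (with p₋₁=1, p₋₂=0, q₋₁=0, q₋₂=1):
  k=0: a=8, p=8, q=1
  k=1: a=3, p=25, q=3
  k=2: a=1, p=33, q=4

33/4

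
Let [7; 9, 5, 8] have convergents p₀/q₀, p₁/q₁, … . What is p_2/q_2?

Using pₖ = aₖpₖ₋₁ + pₖ₋₂, qₖ = aₖqₖ₋₁ + qₖ₋₂ (with p₋₁=1, p₋₂=0, q₋₁=0, q₋₂=1):
  k=0: a=7, p=7, q=1
  k=1: a=9, p=64, q=9
  k=2: a=5, p=327, q=46

327/46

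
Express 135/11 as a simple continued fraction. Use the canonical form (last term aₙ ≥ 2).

135 = 12×11 + 3
11 = 3×3 + 2
3 = 1×2 + 1
2 = 2×1 + 0  (stop)
So 135/11 = [12; 3, 1, 2].

[12; 3, 1, 2]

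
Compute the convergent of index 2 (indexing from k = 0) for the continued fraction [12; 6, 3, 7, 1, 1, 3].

Using pₖ = aₖpₖ₋₁ + pₖ₋₂, qₖ = aₖqₖ₋₁ + qₖ₋₂ (with p₋₁=1, p₋₂=0, q₋₁=0, q₋₂=1):
  k=0: a=12, p=12, q=1
  k=1: a=6, p=73, q=6
  k=2: a=3, p=231, q=19

231/19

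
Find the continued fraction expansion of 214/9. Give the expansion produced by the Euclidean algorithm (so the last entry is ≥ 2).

[23; 1, 3, 2]

214 = 23·9 + 7
9 = 1·7 + 2
7 = 3·2 + 1
2 = 2·1 + 0  (stop)
So 214/9 = [23; 1, 3, 2].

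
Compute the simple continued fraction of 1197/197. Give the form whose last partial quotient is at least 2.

[6; 13, 7, 2]

1197 = 6·197 + 15
197 = 13·15 + 2
15 = 7·2 + 1
2 = 2·1 + 0  (stop)
So 1197/197 = [6; 13, 7, 2].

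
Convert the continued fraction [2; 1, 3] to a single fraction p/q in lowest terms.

11/4

Using pₖ = aₖpₖ₋₁ + pₖ₋₂ and qₖ = aₖqₖ₋₁ + qₖ₋₂:
  k=0: a=2, p=2, q=1
  k=1: a=1, p=3, q=1
  k=2: a=3, p=11, q=4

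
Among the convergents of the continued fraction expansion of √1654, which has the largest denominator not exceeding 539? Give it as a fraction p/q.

√1654 = [40; 1, 2, 40, 2, 1, 80, …] (period length 6).
Convergents:
  p_0/q_0 = 40/1
  p_1/q_1 = 41/1
  p_2/q_2 = 122/3
  p_3/q_3 = 4921/121
  p_4/q_4 = 9964/245
  p_5/q_5 = 14885/366
  p_6/q_6 = 1200764/29525
q_5 = 366 ≤ 539 < 29525 = q_6, so the answer is 14885/366.

14885/366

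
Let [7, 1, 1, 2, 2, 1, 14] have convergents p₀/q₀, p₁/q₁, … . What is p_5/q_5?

Using pₖ = aₖpₖ₋₁ + pₖ₋₂, qₖ = aₖqₖ₋₁ + qₖ₋₂ (with p₋₁=1, p₋₂=0, q₋₁=0, q₋₂=1):
  k=0: a=7, p=7, q=1
  k=1: a=1, p=8, q=1
  k=2: a=1, p=15, q=2
  k=3: a=2, p=38, q=5
  k=4: a=2, p=91, q=12
  k=5: a=1, p=129, q=17

129/17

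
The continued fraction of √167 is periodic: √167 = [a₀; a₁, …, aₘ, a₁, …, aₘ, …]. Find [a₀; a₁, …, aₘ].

a₀ = ⌊√167⌋ = 12.
With m₀=0, d₀=1 and mₖ₊₁ = dₖaₖ − mₖ, dₖ₊₁ = (n − mₖ₊₁²)/dₖ, aₖ₊₁ = ⌊(a₀+mₖ₊₁)/dₖ₊₁⌋:
  k=1: m=12, d=23, a=1
  k=2: m=11, d=2, a=11
  k=3: m=11, d=23, a=1
  k=4: m=12, d=1, a=24
d=1 and a=2a₀=24 at k=4, so the next step gives (m, d) = (12, 23) again — its k=1 value — and the period has length 4.

[12; 1, 11, 1, 24]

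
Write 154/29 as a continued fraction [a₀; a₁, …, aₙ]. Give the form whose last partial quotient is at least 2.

154 = 5*29 + 9
29 = 3*9 + 2
9 = 4*2 + 1
2 = 2*1 + 0  (stop)
So 154/29 = [5; 3, 4, 2].

[5; 3, 4, 2]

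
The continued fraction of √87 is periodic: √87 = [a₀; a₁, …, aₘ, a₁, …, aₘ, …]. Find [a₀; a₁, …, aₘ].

[9; 3, 18]

a₀ = ⌊√87⌋ = 9.
With m₀=0, d₀=1 and mₖ₊₁ = dₖaₖ − mₖ, dₖ₊₁ = (n − mₖ₊₁²)/dₖ, aₖ₊₁ = ⌊(a₀+mₖ₊₁)/dₖ₊₁⌋:
  k=1: m=9, d=6, a=3
  k=2: m=9, d=1, a=18
d=1 and a=2a₀=18 at k=2, so the next step gives (m, d) = (9, 6) again — its k=1 value — and the period has length 2.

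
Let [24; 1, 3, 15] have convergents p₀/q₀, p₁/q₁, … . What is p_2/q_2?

99/4

Using pₖ = aₖpₖ₋₁ + pₖ₋₂, qₖ = aₖqₖ₋₁ + qₖ₋₂ (with p₋₁=1, p₋₂=0, q₋₁=0, q₋₂=1):
  k=0: a=24, p=24, q=1
  k=1: a=1, p=25, q=1
  k=2: a=3, p=99, q=4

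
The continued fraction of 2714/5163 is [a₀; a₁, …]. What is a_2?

2714 = 0·5163 + 2714   →  a_0 = 0
5163 = 1·2714 + 2449   →  a_1 = 1
2714 = 1·2449 + 265   →  a_2 = 1

1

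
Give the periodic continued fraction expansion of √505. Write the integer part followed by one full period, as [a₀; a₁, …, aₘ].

[22; 2, 8, 2, 44]

a₀ = ⌊√505⌋ = 22.
With m₀=0, d₀=1 and mₖ₊₁ = dₖaₖ − mₖ, dₖ₊₁ = (n − mₖ₊₁²)/dₖ, aₖ₊₁ = ⌊(a₀+mₖ₊₁)/dₖ₊₁⌋:
  k=1: m=22, d=21, a=2
  k=2: m=20, d=5, a=8
  k=3: m=20, d=21, a=2
  k=4: m=22, d=1, a=44
d=1 and a=2a₀=44 at k=4, so the next step gives (m, d) = (22, 21) again — its k=1 value — and the period has length 4.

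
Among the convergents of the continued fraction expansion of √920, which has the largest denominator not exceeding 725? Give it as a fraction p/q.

16561/546

√920 = [30; 3, 60, …] (period length 2).
Convergents:
  p_0/q_0 = 30/1
  p_1/q_1 = 91/3
  p_2/q_2 = 5490/181
  p_3/q_3 = 16561/546
  p_4/q_4 = 999150/32941
q_3 = 546 ≤ 725 < 32941 = q_4, so the answer is 16561/546.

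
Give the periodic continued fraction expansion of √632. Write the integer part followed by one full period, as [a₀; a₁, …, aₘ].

a₀ = ⌊√632⌋ = 25.
With m₀=0, d₀=1 and mₖ₊₁ = dₖaₖ − mₖ, dₖ₊₁ = (n − mₖ₊₁²)/dₖ, aₖ₊₁ = ⌊(a₀+mₖ₊₁)/dₖ₊₁⌋:
  k=1: m=25, d=7, a=7
  k=2: m=24, d=8, a=6
  k=3: m=24, d=7, a=7
  k=4: m=25, d=1, a=50
d=1 and a=2a₀=50 at k=4, so the next step gives (m, d) = (25, 7) again — its k=1 value — and the period has length 4.

[25; 7, 6, 7, 50]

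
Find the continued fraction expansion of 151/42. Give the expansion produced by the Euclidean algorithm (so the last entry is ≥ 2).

[3; 1, 1, 2, 8]

151 = 3*42 + 25
42 = 1*25 + 17
25 = 1*17 + 8
17 = 2*8 + 1
8 = 8*1 + 0  (stop)
So 151/42 = [3; 1, 1, 2, 8].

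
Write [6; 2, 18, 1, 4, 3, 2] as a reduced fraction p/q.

9270/1429

Using pₖ = aₖpₖ₋₁ + pₖ₋₂ and qₖ = aₖqₖ₋₁ + qₖ₋₂:
  k=0: a=6, p=6, q=1
  k=1: a=2, p=13, q=2
  k=2: a=18, p=240, q=37
  k=3: a=1, p=253, q=39
  k=4: a=4, p=1252, q=193
  k=5: a=3, p=4009, q=618
  k=6: a=2, p=9270, q=1429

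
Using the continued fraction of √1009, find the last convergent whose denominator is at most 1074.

√1009 = [31; 1, 3, 3, 1, 62, …] (period length 5).
Convergents:
  p_0/q_0 = 31/1
  p_1/q_1 = 32/1
  p_2/q_2 = 127/4
  p_3/q_3 = 413/13
  p_4/q_4 = 540/17
  p_5/q_5 = 33893/1067
  p_6/q_6 = 34433/1084
q_5 = 1067 ≤ 1074 < 1084 = q_6, so the answer is 33893/1067.

33893/1067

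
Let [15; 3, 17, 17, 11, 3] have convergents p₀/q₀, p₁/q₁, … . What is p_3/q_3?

Using pₖ = aₖpₖ₋₁ + pₖ₋₂, qₖ = aₖqₖ₋₁ + qₖ₋₂ (with p₋₁=1, p₋₂=0, q₋₁=0, q₋₂=1):
  k=0: a=15, p=15, q=1
  k=1: a=3, p=46, q=3
  k=2: a=17, p=797, q=52
  k=3: a=17, p=13595, q=887

13595/887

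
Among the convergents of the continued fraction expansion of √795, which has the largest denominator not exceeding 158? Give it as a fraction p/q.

√795 = [28; 5, 9, 5, 56, …] (period length 4).
Convergents:
  p_0/q_0 = 28/1
  p_1/q_1 = 141/5
  p_2/q_2 = 1297/46
  p_3/q_3 = 6626/235
q_2 = 46 ≤ 158 < 235 = q_3, so the answer is 1297/46.

1297/46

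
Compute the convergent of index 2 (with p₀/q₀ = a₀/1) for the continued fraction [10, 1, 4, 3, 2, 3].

Using pₖ = aₖpₖ₋₁ + pₖ₋₂, qₖ = aₖqₖ₋₁ + qₖ₋₂ (with p₋₁=1, p₋₂=0, q₋₁=0, q₋₂=1):
  k=0: a=10, p=10, q=1
  k=1: a=1, p=11, q=1
  k=2: a=4, p=54, q=5

54/5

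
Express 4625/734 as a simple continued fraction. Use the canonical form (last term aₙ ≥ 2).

4625 = 6·734 + 221
734 = 3·221 + 71
221 = 3·71 + 8
71 = 8·8 + 7
8 = 1·7 + 1
7 = 7·1 + 0  (stop)
So 4625/734 = [6; 3, 3, 8, 1, 7].

[6; 3, 3, 8, 1, 7]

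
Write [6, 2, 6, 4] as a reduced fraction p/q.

349/54

Fold from the inside: start with 4/1.
  6 + 1/4 = 25/4
  2 + 4/25 = 54/25
  6 + 25/54 = 349/54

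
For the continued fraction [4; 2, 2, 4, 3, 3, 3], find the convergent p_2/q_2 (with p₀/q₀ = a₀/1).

22/5

Using pₖ = aₖpₖ₋₁ + pₖ₋₂, qₖ = aₖqₖ₋₁ + qₖ₋₂ (with p₋₁=1, p₋₂=0, q₋₁=0, q₋₂=1):
  k=0: a=4, p=4, q=1
  k=1: a=2, p=9, q=2
  k=2: a=2, p=22, q=5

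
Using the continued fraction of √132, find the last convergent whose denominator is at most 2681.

√132 = [11; 2, 22, …] (period length 2).
Convergents:
  p_0/q_0 = 11/1
  p_1/q_1 = 23/2
  p_2/q_2 = 517/45
  p_3/q_3 = 1057/92
  p_4/q_4 = 23771/2069
  p_5/q_5 = 48599/4230
q_4 = 2069 ≤ 2681 < 4230 = q_5, so the answer is 23771/2069.

23771/2069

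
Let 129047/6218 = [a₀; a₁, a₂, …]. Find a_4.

129047 = 20·6218 + 4687   →  a_0 = 20
6218 = 1·4687 + 1531   →  a_1 = 1
4687 = 3·1531 + 94   →  a_2 = 3
1531 = 16·94 + 27   →  a_3 = 16
94 = 3·27 + 13   →  a_4 = 3

3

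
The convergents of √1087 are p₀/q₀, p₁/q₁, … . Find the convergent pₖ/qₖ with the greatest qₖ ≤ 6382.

71775/2177

√1087 = [32; 1, 31, 1, 64, …] (period length 4).
Convergents:
  p_0/q_0 = 32/1
  p_1/q_1 = 33/1
  p_2/q_2 = 1055/32
  p_3/q_3 = 1088/33
  p_4/q_4 = 70687/2144
  p_5/q_5 = 71775/2177
  p_6/q_6 = 2295712/69631
q_5 = 2177 ≤ 6382 < 69631 = q_6, so the answer is 71775/2177.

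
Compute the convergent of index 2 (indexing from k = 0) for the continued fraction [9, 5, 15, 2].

Using pₖ = aₖpₖ₋₁ + pₖ₋₂, qₖ = aₖqₖ₋₁ + qₖ₋₂ (with p₋₁=1, p₋₂=0, q₋₁=0, q₋₂=1):
  k=0: a=9, p=9, q=1
  k=1: a=5, p=46, q=5
  k=2: a=15, p=699, q=76

699/76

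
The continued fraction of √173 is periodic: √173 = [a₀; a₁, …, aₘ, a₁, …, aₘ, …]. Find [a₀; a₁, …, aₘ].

[13; 6, 1, 1, 6, 26]

a₀ = ⌊√173⌋ = 13.
With m₀=0, d₀=1 and mₖ₊₁ = dₖaₖ − mₖ, dₖ₊₁ = (n − mₖ₊₁²)/dₖ, aₖ₊₁ = ⌊(a₀+mₖ₊₁)/dₖ₊₁⌋:
  k=1: m=13, d=4, a=6
  k=2: m=11, d=13, a=1
  k=3: m=2, d=13, a=1
  k=4: m=11, d=4, a=6
  k=5: m=13, d=1, a=26
d=1 and a=2a₀=26 at k=5, so the next step gives (m, d) = (13, 4) again — its k=1 value — and the period has length 5.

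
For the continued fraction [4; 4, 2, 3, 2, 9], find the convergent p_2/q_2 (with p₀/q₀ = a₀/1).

Using pₖ = aₖpₖ₋₁ + pₖ₋₂, qₖ = aₖqₖ₋₁ + qₖ₋₂ (with p₋₁=1, p₋₂=0, q₋₁=0, q₋₂=1):
  k=0: a=4, p=4, q=1
  k=1: a=4, p=17, q=4
  k=2: a=2, p=38, q=9

38/9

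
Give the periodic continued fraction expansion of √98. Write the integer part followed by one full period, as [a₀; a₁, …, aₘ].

[9; 1, 8, 1, 18]

a₀ = ⌊√98⌋ = 9.
With m₀=0, d₀=1 and mₖ₊₁ = dₖaₖ − mₖ, dₖ₊₁ = (n − mₖ₊₁²)/dₖ, aₖ₊₁ = ⌊(a₀+mₖ₊₁)/dₖ₊₁⌋:
  k=1: m=9, d=17, a=1
  k=2: m=8, d=2, a=8
  k=3: m=8, d=17, a=1
  k=4: m=9, d=1, a=18
d=1 and a=2a₀=18 at k=4, so the next step gives (m, d) = (9, 17) again — its k=1 value — and the period has length 4.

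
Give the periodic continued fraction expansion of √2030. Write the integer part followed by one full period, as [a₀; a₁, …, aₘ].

a₀ = ⌊√2030⌋ = 45.
With m₀=0, d₀=1 and mₖ₊₁ = dₖaₖ − mₖ, dₖ₊₁ = (n − mₖ₊₁²)/dₖ, aₖ₊₁ = ⌊(a₀+mₖ₊₁)/dₖ₊₁⌋:
  k=1: m=45, d=5, a=18
  k=2: m=45, d=1, a=90
d=1 and a=2a₀=90 at k=2, so the next step gives (m, d) = (45, 5) again — its k=1 value — and the period has length 2.

[45; 18, 90]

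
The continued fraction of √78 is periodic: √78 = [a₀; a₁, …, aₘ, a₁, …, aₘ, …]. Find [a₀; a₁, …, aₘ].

[8; 1, 4, 1, 16]

a₀ = ⌊√78⌋ = 8.
With m₀=0, d₀=1 and mₖ₊₁ = dₖaₖ − mₖ, dₖ₊₁ = (n − mₖ₊₁²)/dₖ, aₖ₊₁ = ⌊(a₀+mₖ₊₁)/dₖ₊₁⌋:
  k=1: m=8, d=14, a=1
  k=2: m=6, d=3, a=4
  k=3: m=6, d=14, a=1
  k=4: m=8, d=1, a=16
d=1 and a=2a₀=16 at k=4, so the next step gives (m, d) = (8, 14) again — its k=1 value — and the period has length 4.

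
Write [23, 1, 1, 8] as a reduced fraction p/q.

Using pₖ = aₖpₖ₋₁ + pₖ₋₂ and qₖ = aₖqₖ₋₁ + qₖ₋₂:
  k=0: a=23, p=23, q=1
  k=1: a=1, p=24, q=1
  k=2: a=1, p=47, q=2
  k=3: a=8, p=400, q=17

400/17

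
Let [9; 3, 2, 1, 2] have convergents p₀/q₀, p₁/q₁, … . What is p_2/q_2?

65/7

Using pₖ = aₖpₖ₋₁ + pₖ₋₂, qₖ = aₖqₖ₋₁ + qₖ₋₂ (with p₋₁=1, p₋₂=0, q₋₁=0, q₋₂=1):
  k=0: a=9, p=9, q=1
  k=1: a=3, p=28, q=3
  k=2: a=2, p=65, q=7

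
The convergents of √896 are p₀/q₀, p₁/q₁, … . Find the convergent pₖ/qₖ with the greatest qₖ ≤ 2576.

√896 = [29; 1, 13, 1, 58, …] (period length 4).
Convergents:
  p_0/q_0 = 29/1
  p_1/q_1 = 30/1
  p_2/q_2 = 419/14
  p_3/q_3 = 449/15
  p_4/q_4 = 26461/884
  p_5/q_5 = 26910/899
  p_6/q_6 = 376291/12571
q_5 = 899 ≤ 2576 < 12571 = q_6, so the answer is 26910/899.

26910/899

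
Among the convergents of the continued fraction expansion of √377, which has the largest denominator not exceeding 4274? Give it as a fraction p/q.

√377 = [19; 2, 2, 2, 38, …] (period length 4).
Convergents:
  p_0/q_0 = 19/1
  p_1/q_1 = 39/2
  p_2/q_2 = 97/5
  p_3/q_3 = 233/12
  p_4/q_4 = 8951/461
  p_5/q_5 = 18135/934
  p_6/q_6 = 45221/2329
  p_7/q_7 = 108577/5592
q_6 = 2329 ≤ 4274 < 5592 = q_7, so the answer is 45221/2329.

45221/2329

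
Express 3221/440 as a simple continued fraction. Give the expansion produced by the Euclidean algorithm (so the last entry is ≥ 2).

[7; 3, 8, 3, 2, 2]

3221 = 7*440 + 141
440 = 3*141 + 17
141 = 8*17 + 5
17 = 3*5 + 2
5 = 2*2 + 1
2 = 2*1 + 0  (stop)
So 3221/440 = [7; 3, 8, 3, 2, 2].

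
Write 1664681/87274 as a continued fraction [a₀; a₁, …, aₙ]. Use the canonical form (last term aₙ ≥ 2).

1664681 = 19*87274 + 6475
87274 = 13*6475 + 3099
6475 = 2*3099 + 277
3099 = 11*277 + 52
277 = 5*52 + 17
52 = 3*17 + 1
17 = 17*1 + 0  (stop)
So 1664681/87274 = [19; 13, 2, 11, 5, 3, 17].

[19; 13, 2, 11, 5, 3, 17]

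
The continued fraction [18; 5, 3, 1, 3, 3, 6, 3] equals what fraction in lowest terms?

93478/5139

Using pₖ = aₖpₖ₋₁ + pₖ₋₂ and qₖ = aₖqₖ₋₁ + qₖ₋₂:
  k=0: a=18, p=18, q=1
  k=1: a=5, p=91, q=5
  k=2: a=3, p=291, q=16
  k=3: a=1, p=382, q=21
  k=4: a=3, p=1437, q=79
  k=5: a=3, p=4693, q=258
  k=6: a=6, p=29595, q=1627
  k=7: a=3, p=93478, q=5139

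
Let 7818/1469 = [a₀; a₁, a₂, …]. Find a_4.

5

7818 = 5·1469 + 473   →  a_0 = 5
1469 = 3·473 + 50   →  a_1 = 3
473 = 9·50 + 23   →  a_2 = 9
50 = 2·23 + 4   →  a_3 = 2
23 = 5·4 + 3   →  a_4 = 5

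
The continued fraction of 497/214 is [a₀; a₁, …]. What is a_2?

9

497 = 2·214 + 69   →  a_0 = 2
214 = 3·69 + 7   →  a_1 = 3
69 = 9·7 + 6   →  a_2 = 9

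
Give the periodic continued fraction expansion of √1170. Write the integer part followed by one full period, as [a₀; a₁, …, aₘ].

a₀ = ⌊√1170⌋ = 34.
With m₀=0, d₀=1 and mₖ₊₁ = dₖaₖ − mₖ, dₖ₊₁ = (n − mₖ₊₁²)/dₖ, aₖ₊₁ = ⌊(a₀+mₖ₊₁)/dₖ₊₁⌋:
  k=1: m=34, d=14, a=4
  k=2: m=22, d=49, a=1
  k=3: m=27, d=9, a=6
  k=4: m=27, d=49, a=1
  k=5: m=22, d=14, a=4
  k=6: m=34, d=1, a=68
d=1 and a=2a₀=68 at k=6, so the next step gives (m, d) = (34, 14) again — its k=1 value — and the period has length 6.

[34; 4, 1, 6, 1, 4, 68]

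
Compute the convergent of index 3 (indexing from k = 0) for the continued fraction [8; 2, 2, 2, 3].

Using pₖ = aₖpₖ₋₁ + pₖ₋₂, qₖ = aₖqₖ₋₁ + qₖ₋₂ (with p₋₁=1, p₋₂=0, q₋₁=0, q₋₂=1):
  k=0: a=8, p=8, q=1
  k=1: a=2, p=17, q=2
  k=2: a=2, p=42, q=5
  k=3: a=2, p=101, q=12

101/12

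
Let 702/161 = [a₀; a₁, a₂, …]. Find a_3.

3

702 = 4·161 + 58   →  a_0 = 4
161 = 2·58 + 45   →  a_1 = 2
58 = 1·45 + 13   →  a_2 = 1
45 = 3·13 + 6   →  a_3 = 3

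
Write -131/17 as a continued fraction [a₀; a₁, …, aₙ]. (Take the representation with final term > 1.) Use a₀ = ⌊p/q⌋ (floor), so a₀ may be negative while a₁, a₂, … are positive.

[-8; 3, 2, 2]

-131 = -8×17 + 5
17 = 3×5 + 2
5 = 2×2 + 1
2 = 2×1 + 0  (stop)
So -131/17 = [-8; 3, 2, 2].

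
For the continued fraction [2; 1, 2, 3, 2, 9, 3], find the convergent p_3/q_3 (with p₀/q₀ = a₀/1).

27/10

Using pₖ = aₖpₖ₋₁ + pₖ₋₂, qₖ = aₖqₖ₋₁ + qₖ₋₂ (with p₋₁=1, p₋₂=0, q₋₁=0, q₋₂=1):
  k=0: a=2, p=2, q=1
  k=1: a=1, p=3, q=1
  k=2: a=2, p=8, q=3
  k=3: a=3, p=27, q=10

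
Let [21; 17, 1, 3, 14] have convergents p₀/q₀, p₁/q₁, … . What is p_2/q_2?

Using pₖ = aₖpₖ₋₁ + pₖ₋₂, qₖ = aₖqₖ₋₁ + qₖ₋₂ (with p₋₁=1, p₋₂=0, q₋₁=0, q₋₂=1):
  k=0: a=21, p=21, q=1
  k=1: a=17, p=358, q=17
  k=2: a=1, p=379, q=18

379/18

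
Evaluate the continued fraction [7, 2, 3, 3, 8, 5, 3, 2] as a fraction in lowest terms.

53737/7228

Using pₖ = aₖpₖ₋₁ + pₖ₋₂ and qₖ = aₖqₖ₋₁ + qₖ₋₂:
  k=0: a=7, p=7, q=1
  k=1: a=2, p=15, q=2
  k=2: a=3, p=52, q=7
  k=3: a=3, p=171, q=23
  k=4: a=8, p=1420, q=191
  k=5: a=5, p=7271, q=978
  k=6: a=3, p=23233, q=3125
  k=7: a=2, p=53737, q=7228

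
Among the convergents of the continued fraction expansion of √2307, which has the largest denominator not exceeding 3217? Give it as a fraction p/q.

147600/3073

√2307 = [48; 32, 96, …] (period length 2).
Convergents:
  p_0/q_0 = 48/1
  p_1/q_1 = 1537/32
  p_2/q_2 = 147600/3073
  p_3/q_3 = 4724737/98368
q_2 = 3073 ≤ 3217 < 98368 = q_3, so the answer is 147600/3073.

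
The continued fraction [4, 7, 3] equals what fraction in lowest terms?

91/22

Using pₖ = aₖpₖ₋₁ + pₖ₋₂ and qₖ = aₖqₖ₋₁ + qₖ₋₂:
  k=0: a=4, p=4, q=1
  k=1: a=7, p=29, q=7
  k=2: a=3, p=91, q=22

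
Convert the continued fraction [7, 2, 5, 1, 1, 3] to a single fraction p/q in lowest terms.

634/85

Using pₖ = aₖpₖ₋₁ + pₖ₋₂ and qₖ = aₖqₖ₋₁ + qₖ₋₂:
  k=0: a=7, p=7, q=1
  k=1: a=2, p=15, q=2
  k=2: a=5, p=82, q=11
  k=3: a=1, p=97, q=13
  k=4: a=1, p=179, q=24
  k=5: a=3, p=634, q=85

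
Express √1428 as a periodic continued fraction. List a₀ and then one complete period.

a₀ = ⌊√1428⌋ = 37.
With m₀=0, d₀=1 and mₖ₊₁ = dₖaₖ − mₖ, dₖ₊₁ = (n − mₖ₊₁²)/dₖ, aₖ₊₁ = ⌊(a₀+mₖ₊₁)/dₖ₊₁⌋:
  k=1: m=37, d=59, a=1
  k=2: m=22, d=16, a=3
  k=3: m=26, d=47, a=1
  k=4: m=21, d=21, a=2
  k=5: m=21, d=47, a=1
  k=6: m=26, d=16, a=3
  k=7: m=22, d=59, a=1
  k=8: m=37, d=1, a=74
d=1 and a=2a₀=74 at k=8, so the next step gives (m, d) = (37, 59) again — its k=1 value — and the period has length 8.

[37; 1, 3, 1, 2, 1, 3, 1, 74]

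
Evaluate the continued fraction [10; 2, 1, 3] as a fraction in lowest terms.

Fold from the inside: start with 3/1.
  1 + 1/3 = 4/3
  2 + 3/4 = 11/4
  10 + 4/11 = 114/11

114/11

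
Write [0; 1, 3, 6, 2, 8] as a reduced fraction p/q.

347/457

Using pₖ = aₖpₖ₋₁ + pₖ₋₂ and qₖ = aₖqₖ₋₁ + qₖ₋₂:
  k=0: a=0, p=0, q=1
  k=1: a=1, p=1, q=1
  k=2: a=3, p=3, q=4
  k=3: a=6, p=19, q=25
  k=4: a=2, p=41, q=54
  k=5: a=8, p=347, q=457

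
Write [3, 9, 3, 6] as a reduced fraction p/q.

Fold from the inside: start with 6/1.
  3 + 1/6 = 19/6
  9 + 6/19 = 177/19
  3 + 19/177 = 550/177

550/177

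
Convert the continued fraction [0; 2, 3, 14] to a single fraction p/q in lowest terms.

43/100

Fold from the inside: start with 14/1.
  3 + 1/14 = 43/14
  2 + 14/43 = 100/43
  0 + 43/100 = 43/100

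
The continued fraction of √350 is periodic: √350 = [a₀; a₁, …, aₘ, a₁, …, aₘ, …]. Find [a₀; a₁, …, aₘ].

a₀ = ⌊√350⌋ = 18.
With m₀=0, d₀=1 and mₖ₊₁ = dₖaₖ − mₖ, dₖ₊₁ = (n − mₖ₊₁²)/dₖ, aₖ₊₁ = ⌊(a₀+mₖ₊₁)/dₖ₊₁⌋:
  k=1: m=18, d=26, a=1
  k=2: m=8, d=11, a=2
  k=3: m=14, d=14, a=2
  k=4: m=14, d=11, a=2
  k=5: m=8, d=26, a=1
  k=6: m=18, d=1, a=36
d=1 and a=2a₀=36 at k=6, so the next step gives (m, d) = (18, 26) again — its k=1 value — and the period has length 6.

[18; 1, 2, 2, 2, 1, 36]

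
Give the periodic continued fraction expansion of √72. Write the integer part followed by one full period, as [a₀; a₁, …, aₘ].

a₀ = ⌊√72⌋ = 8.
With m₀=0, d₀=1 and mₖ₊₁ = dₖaₖ − mₖ, dₖ₊₁ = (n − mₖ₊₁²)/dₖ, aₖ₊₁ = ⌊(a₀+mₖ₊₁)/dₖ₊₁⌋:
  k=1: m=8, d=8, a=2
  k=2: m=8, d=1, a=16
d=1 and a=2a₀=16 at k=2, so the next step gives (m, d) = (8, 8) again — its k=1 value — and the period has length 2.

[8; 2, 16]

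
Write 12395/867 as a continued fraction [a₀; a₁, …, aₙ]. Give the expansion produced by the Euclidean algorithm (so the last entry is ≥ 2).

12395 = 14*867 + 257
867 = 3*257 + 96
257 = 2*96 + 65
96 = 1*65 + 31
65 = 2*31 + 3
31 = 10*3 + 1
3 = 3*1 + 0  (stop)
So 12395/867 = [14; 3, 2, 1, 2, 10, 3].

[14; 3, 2, 1, 2, 10, 3]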